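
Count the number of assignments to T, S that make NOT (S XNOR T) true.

Satisfying assignments: (0,1), (1,0)
Count: 2 out of 4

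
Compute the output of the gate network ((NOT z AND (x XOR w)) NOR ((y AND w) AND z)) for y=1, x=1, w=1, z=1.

Substituting: ((NOT 1 AND (1 XOR 1)) NOR ((1 AND 1) AND 1))
= 0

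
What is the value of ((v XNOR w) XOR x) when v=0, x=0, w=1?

Substituting: ((0 XNOR 1) XOR 0)
= 0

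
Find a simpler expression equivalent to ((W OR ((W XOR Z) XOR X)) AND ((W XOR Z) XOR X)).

By absorption (E AND (E OR v) = E):
= ((W XOR Z) XOR X)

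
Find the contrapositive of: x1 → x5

Contrapositive: NOT x5 → NOT x1
Note: A statement and its contrapositive are logically equivalent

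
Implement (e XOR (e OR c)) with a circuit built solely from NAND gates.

((e NAND (e NAND ((e NAND e) NAND (c NAND c)))) NAND (((e NAND e) NAND (c NAND c)) NAND (e NAND ((e NAND e) NAND (c NAND c)))))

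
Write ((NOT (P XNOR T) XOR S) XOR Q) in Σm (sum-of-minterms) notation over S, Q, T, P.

Σm(1, 2, 4, 7, 8, 11, 13, 14) = (NOT S AND NOT Q AND NOT T AND P) OR (NOT S AND NOT Q AND T AND NOT P) OR (NOT S AND Q AND NOT T AND NOT P) OR (NOT S AND Q AND T AND P) OR (S AND NOT Q AND NOT T AND NOT P) OR (S AND NOT Q AND T AND P) OR (S AND Q AND NOT T AND P) OR (S AND Q AND T AND NOT P)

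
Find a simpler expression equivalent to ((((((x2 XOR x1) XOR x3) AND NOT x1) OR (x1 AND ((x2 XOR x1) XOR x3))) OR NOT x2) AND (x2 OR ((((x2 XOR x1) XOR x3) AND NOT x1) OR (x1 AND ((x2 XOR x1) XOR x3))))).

By distribution ((E OR v) AND (E OR NOT v) = E) then distribution ((E AND v) OR (E AND NOT v) = E):
= ((x2 XOR x1) XOR x3)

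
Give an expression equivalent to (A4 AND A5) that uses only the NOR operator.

((A4 NOR A4) NOR (A5 NOR A5))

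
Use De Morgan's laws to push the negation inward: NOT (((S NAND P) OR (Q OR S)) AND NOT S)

NOT ((S NAND P) OR (Q OR S)) OR S
De Morgan's: NOT(AND of terms) = OR of negations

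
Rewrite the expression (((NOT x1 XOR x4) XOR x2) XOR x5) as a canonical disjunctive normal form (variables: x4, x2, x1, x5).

(NOT x4 AND NOT x2 AND NOT x1 AND NOT x5) OR (NOT x4 AND NOT x2 AND x1 AND x5) OR (NOT x4 AND x2 AND NOT x1 AND x5) OR (NOT x4 AND x2 AND x1 AND NOT x5) OR (x4 AND NOT x2 AND NOT x1 AND x5) OR (x4 AND NOT x2 AND x1 AND NOT x5) OR (x4 AND x2 AND NOT x1 AND NOT x5) OR (x4 AND x2 AND x1 AND x5)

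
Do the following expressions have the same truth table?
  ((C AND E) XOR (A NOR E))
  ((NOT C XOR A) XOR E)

No. Counterexample: with A=0, E=0, C=1, Expression 1 = 1 but Expression 2 = 0.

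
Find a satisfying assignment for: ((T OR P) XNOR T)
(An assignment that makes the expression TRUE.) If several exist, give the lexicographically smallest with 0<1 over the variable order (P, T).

P=0, T=0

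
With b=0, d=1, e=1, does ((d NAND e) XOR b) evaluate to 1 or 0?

Substituting: ((1 NAND 1) XOR 0)
= 0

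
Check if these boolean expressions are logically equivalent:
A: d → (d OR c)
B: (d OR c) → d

No, Converse is not equivalent to original (counterexample: c=1, d=0, b=0)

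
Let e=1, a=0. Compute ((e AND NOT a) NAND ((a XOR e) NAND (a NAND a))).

Substituting: ((1 AND NOT 0) NAND ((0 XOR 1) NAND (0 NAND 0)))
= 1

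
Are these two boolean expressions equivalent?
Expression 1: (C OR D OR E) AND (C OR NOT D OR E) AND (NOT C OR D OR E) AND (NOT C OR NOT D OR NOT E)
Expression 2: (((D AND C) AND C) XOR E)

Yes, they are equivalent — the two output columns agree on all 8 assignments:
C | D | E | Expression 1 | Expression 2
---------------------------------------
0 | 0 | 0 | 0 | 0
0 | 0 | 1 | 1 | 1
0 | 1 | 0 | 0 | 0
0 | 1 | 1 | 1 | 1
1 | 0 | 0 | 0 | 0
1 | 0 | 1 | 1 | 1
1 | 1 | 0 | 1 | 1
1 | 1 | 1 | 0 | 0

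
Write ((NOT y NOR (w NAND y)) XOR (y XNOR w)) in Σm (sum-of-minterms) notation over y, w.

Σm(0) = (NOT y AND NOT w)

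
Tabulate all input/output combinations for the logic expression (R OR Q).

Q | R | Output
--------------
0 | 0 | 0
0 | 1 | 1
1 | 0 | 1
1 | 1 | 1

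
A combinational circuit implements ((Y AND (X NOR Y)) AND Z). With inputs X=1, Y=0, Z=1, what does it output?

Substituting: ((0 AND (1 NOR 0)) AND 1)
= 0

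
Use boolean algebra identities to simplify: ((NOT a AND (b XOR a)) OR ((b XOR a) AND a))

By distribution ((E AND v) OR (E AND NOT v) = E):
= (b XOR a)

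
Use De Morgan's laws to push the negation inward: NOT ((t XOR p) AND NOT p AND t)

NOT (t XOR p) OR p OR NOT t
De Morgan's: NOT(AND of terms) = OR of negations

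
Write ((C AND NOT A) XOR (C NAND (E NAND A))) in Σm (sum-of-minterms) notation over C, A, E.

Σm(0, 1, 2, 3, 4, 5, 7) = (NOT C AND NOT A AND NOT E) OR (NOT C AND NOT A AND E) OR (NOT C AND A AND NOT E) OR (NOT C AND A AND E) OR (C AND NOT A AND NOT E) OR (C AND NOT A AND E) OR (C AND A AND E)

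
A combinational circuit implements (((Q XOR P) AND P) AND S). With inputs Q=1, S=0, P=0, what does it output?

Substituting: (((1 XOR 0) AND 0) AND 0)
= 0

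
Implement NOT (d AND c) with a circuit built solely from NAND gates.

(((d NAND c) NAND (d NAND c)) NAND ((d NAND c) NAND (d NAND c)))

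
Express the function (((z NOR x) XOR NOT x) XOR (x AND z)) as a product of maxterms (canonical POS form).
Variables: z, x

ΠM(0, 1) = (z OR x) AND (z OR NOT x)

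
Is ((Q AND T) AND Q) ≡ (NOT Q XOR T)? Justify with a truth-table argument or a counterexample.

No. Counterexample: with Q=0, T=0, Expression 1 = 0 but Expression 2 = 1.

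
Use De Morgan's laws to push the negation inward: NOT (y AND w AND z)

NOT y OR NOT w OR NOT z
De Morgan's: NOT(AND of terms) = OR of negations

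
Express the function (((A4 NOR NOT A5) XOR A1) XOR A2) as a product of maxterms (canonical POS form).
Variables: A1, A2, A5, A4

ΠM(0, 1, 3, 6, 10, 12, 13, 15) = (A1 OR A2 OR A5 OR A4) AND (A1 OR A2 OR A5 OR NOT A4) AND (A1 OR A2 OR NOT A5 OR NOT A4) AND (A1 OR NOT A2 OR NOT A5 OR A4) AND (NOT A1 OR A2 OR NOT A5 OR A4) AND (NOT A1 OR NOT A2 OR A5 OR A4) AND (NOT A1 OR NOT A2 OR A5 OR NOT A4) AND (NOT A1 OR NOT A2 OR NOT A5 OR NOT A4)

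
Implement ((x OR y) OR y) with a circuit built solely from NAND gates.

((((x NAND x) NAND (y NAND y)) NAND ((x NAND x) NAND (y NAND y))) NAND (y NAND y))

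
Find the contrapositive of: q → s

Contrapositive: NOT s → NOT q
Note: A statement and its contrapositive are logically equivalent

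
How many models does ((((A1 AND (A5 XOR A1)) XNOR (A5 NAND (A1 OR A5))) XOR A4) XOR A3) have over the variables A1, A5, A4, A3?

Satisfying assignments: (0,0,0,1), (0,0,1,0), (0,1,0,0), (0,1,1,1), (1,0,0,0), (1,0,1,1), (1,1,0,0), (1,1,1,1)
Count: 8 out of 16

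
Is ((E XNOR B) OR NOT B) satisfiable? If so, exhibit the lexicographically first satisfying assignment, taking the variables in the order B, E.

B=0, E=0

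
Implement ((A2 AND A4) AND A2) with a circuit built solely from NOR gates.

((((A2 NOR A2) NOR (A4 NOR A4)) NOR ((A2 NOR A2) NOR (A4 NOR A4))) NOR (A2 NOR A2))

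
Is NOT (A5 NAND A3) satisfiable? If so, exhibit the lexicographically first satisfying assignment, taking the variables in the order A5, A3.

A5=1, A3=1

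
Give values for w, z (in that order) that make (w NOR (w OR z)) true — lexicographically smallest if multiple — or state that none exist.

w=0, z=0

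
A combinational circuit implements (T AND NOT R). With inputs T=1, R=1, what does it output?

Substituting: (1 AND NOT 1)
= 0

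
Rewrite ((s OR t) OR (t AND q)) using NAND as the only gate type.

((((s NAND s) NAND (t NAND t)) NAND ((s NAND s) NAND (t NAND t))) NAND (((t NAND q) NAND (t NAND q)) NAND ((t NAND q) NAND (t NAND q))))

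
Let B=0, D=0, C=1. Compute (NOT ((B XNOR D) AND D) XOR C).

Substituting: (NOT ((0 XNOR 0) AND 0) XOR 1)
= 0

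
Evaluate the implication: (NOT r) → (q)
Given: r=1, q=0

Antecedent (NOT r) = 0; consequent (q) = 0.
0 → 0 = 1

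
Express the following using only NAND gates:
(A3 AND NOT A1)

((A3 NAND (A1 NAND A1)) NAND (A3 NAND (A1 NAND A1)))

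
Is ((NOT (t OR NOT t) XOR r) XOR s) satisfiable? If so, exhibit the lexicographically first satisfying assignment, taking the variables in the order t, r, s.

t=0, r=0, s=1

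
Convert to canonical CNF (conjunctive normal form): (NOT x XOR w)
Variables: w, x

(w OR NOT x) AND (NOT w OR x)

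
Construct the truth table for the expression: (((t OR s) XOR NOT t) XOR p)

t | s | p | Output
------------------
0 | 0 | 0 | 1
0 | 0 | 1 | 0
0 | 1 | 0 | 0
0 | 1 | 1 | 1
1 | 0 | 0 | 1
1 | 0 | 1 | 0
1 | 1 | 0 | 1
1 | 1 | 1 | 0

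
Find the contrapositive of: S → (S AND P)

Contrapositive: NOT (S AND P) → NOT S
Note: A statement and its contrapositive are logically equivalent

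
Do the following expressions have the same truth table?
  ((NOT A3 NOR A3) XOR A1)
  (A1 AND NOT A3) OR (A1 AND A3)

Yes, they are equivalent — the two output columns agree on all 4 assignments:
A1 | A3 | Expression 1 | Expression 2
-------------------------------------
0 | 0 | 0 | 0
0 | 1 | 0 | 0
1 | 0 | 1 | 1
1 | 1 | 1 | 1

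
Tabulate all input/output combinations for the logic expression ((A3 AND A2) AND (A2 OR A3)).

A2 | A3 | Output
----------------
0 | 0 | 0
0 | 1 | 0
1 | 0 | 0
1 | 1 | 1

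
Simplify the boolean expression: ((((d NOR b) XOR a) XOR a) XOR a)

By XOR self-cancellation ((E XOR v) XOR v = E):
= ((d NOR b) XOR a)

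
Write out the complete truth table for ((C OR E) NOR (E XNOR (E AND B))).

C | B | E | Output
------------------
0 | 0 | 0 | 0
0 | 0 | 1 | 0
0 | 1 | 0 | 0
0 | 1 | 1 | 0
1 | 0 | 0 | 0
1 | 0 | 1 | 0
1 | 1 | 0 | 0
1 | 1 | 1 | 0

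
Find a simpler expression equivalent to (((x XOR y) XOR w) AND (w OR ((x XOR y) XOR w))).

By absorption (E AND (E OR v) = E):
= ((x XOR y) XOR w)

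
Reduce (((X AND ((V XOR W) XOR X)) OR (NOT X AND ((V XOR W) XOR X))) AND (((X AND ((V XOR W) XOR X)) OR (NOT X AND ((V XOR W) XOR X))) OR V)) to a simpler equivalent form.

By absorption (E AND (E OR v) = E) then distribution ((E AND v) OR (E AND NOT v) = E):
= ((V XOR W) XOR X)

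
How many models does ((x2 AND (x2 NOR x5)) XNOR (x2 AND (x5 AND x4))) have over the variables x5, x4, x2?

Satisfying assignments: (0,0,0), (0,0,1), (0,1,0), (0,1,1), (1,0,0), (1,0,1), (1,1,0)
Count: 7 out of 8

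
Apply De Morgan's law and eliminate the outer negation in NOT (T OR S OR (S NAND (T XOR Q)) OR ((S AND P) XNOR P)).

NOT T AND NOT S AND NOT (S NAND (T XOR Q)) AND NOT ((S AND P) XNOR P)
De Morgan's: NOT(OR of terms) = AND of negations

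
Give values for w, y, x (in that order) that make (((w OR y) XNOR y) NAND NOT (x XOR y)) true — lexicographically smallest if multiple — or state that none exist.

w=0, y=0, x=1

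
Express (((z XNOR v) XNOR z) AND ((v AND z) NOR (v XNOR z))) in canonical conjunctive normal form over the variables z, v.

(z OR v) AND (NOT z OR v) AND (NOT z OR NOT v)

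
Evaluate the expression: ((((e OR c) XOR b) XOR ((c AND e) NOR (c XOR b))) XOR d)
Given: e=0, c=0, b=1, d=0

Substituting: ((((0 OR 0) XOR 1) XOR ((0 AND 0) NOR (0 XOR 1))) XOR 0)
= 1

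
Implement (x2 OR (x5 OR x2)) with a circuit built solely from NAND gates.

((x2 NAND x2) NAND (((x5 NAND x5) NAND (x2 NAND x2)) NAND ((x5 NAND x5) NAND (x2 NAND x2))))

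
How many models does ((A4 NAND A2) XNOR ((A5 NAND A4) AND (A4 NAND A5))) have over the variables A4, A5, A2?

Satisfying assignments: (0,0,0), (0,0,1), (0,1,0), (0,1,1), (1,0,0), (1,1,1)
Count: 6 out of 8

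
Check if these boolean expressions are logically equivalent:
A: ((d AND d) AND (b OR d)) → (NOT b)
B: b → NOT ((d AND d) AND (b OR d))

Yes, Contrapositive is always equivalent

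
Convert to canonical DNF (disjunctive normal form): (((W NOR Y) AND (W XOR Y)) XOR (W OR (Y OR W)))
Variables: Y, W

(NOT Y AND W) OR (Y AND NOT W) OR (Y AND W)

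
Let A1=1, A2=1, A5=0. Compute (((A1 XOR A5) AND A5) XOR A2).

Substituting: (((1 XOR 0) AND 0) XOR 1)
= 1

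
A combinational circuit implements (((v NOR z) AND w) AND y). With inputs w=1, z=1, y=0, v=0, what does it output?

Substituting: (((0 NOR 1) AND 1) AND 0)
= 0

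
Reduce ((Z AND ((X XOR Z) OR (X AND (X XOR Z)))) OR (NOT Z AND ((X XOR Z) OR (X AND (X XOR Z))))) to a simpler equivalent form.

By distribution ((E AND v) OR (E AND NOT v) = E) then absorption (E OR (E AND v) = E):
= (X XOR Z)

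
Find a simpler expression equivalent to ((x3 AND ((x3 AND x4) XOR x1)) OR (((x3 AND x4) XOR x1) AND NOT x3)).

By distribution ((E AND v) OR (E AND NOT v) = E):
= ((x3 AND x4) XOR x1)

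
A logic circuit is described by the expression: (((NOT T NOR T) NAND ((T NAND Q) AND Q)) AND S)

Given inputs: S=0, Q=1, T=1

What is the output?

Substituting: (((NOT 1 NOR 1) NAND ((1 NAND 1) AND 1)) AND 0)
= 0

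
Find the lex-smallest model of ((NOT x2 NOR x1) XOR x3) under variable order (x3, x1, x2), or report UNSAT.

x3=0, x1=0, x2=1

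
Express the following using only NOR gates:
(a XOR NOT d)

((((a NOR (d NOR d)) NOR (a NOR (d NOR d))) NOR ((a NOR (d NOR d)) NOR (a NOR (d NOR d)))) NOR ((((a NOR a) NOR ((d NOR d) NOR (d NOR d))) NOR ((a NOR a) NOR ((d NOR d) NOR (d NOR d)))) NOR (((a NOR a) NOR ((d NOR d) NOR (d NOR d))) NOR ((a NOR a) NOR ((d NOR d) NOR (d NOR d))))))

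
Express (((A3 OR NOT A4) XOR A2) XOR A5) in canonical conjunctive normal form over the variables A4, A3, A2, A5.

(A4 OR A3 OR A2 OR NOT A5) AND (A4 OR A3 OR NOT A2 OR A5) AND (A4 OR NOT A3 OR A2 OR NOT A5) AND (A4 OR NOT A3 OR NOT A2 OR A5) AND (NOT A4 OR A3 OR A2 OR A5) AND (NOT A4 OR A3 OR NOT A2 OR NOT A5) AND (NOT A4 OR NOT A3 OR A2 OR NOT A5) AND (NOT A4 OR NOT A3 OR NOT A2 OR A5)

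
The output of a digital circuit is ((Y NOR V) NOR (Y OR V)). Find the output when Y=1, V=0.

Substituting: ((1 NOR 0) NOR (1 OR 0))
= 0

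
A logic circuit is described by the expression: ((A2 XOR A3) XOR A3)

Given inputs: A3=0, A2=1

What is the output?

Substituting: ((1 XOR 0) XOR 0)
= 1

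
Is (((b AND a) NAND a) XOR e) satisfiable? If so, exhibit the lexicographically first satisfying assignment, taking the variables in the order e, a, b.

e=0, a=0, b=0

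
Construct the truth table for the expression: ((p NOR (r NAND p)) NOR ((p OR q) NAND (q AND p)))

p | q | r | Output
------------------
0 | 0 | 0 | 0
0 | 0 | 1 | 0
0 | 1 | 0 | 0
0 | 1 | 1 | 0
1 | 0 | 0 | 0
1 | 0 | 1 | 0
1 | 1 | 0 | 1
1 | 1 | 1 | 1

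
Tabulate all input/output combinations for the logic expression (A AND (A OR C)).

A | C | Output
--------------
0 | 0 | 0
0 | 1 | 0
1 | 0 | 1
1 | 1 | 1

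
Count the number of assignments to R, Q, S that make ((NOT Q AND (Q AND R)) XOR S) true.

Satisfying assignments: (0,0,1), (0,1,1), (1,0,1), (1,1,1)
Count: 4 out of 8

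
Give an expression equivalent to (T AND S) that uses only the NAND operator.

((T NAND S) NAND (T NAND S))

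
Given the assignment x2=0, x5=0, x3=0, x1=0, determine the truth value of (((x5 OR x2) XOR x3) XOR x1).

Substituting: (((0 OR 0) XOR 0) XOR 0)
= 0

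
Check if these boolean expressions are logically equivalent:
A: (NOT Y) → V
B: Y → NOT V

No, Inverse is not equivalent to original (counterexample: Z=0, Y=0, V=0)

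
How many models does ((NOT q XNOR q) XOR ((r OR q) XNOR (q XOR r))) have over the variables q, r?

Satisfying assignments: (0,0), (0,1), (1,0)
Count: 3 out of 4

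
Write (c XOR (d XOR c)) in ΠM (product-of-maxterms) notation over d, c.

ΠM(0, 1) = (d OR c) AND (d OR NOT c)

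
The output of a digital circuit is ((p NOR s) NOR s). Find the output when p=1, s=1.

Substituting: ((1 NOR 1) NOR 1)
= 0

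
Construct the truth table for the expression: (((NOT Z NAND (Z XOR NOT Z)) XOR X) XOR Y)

Z | X | Y | Output
------------------
0 | 0 | 0 | 0
0 | 0 | 1 | 1
0 | 1 | 0 | 1
0 | 1 | 1 | 0
1 | 0 | 0 | 1
1 | 0 | 1 | 0
1 | 1 | 0 | 0
1 | 1 | 1 | 1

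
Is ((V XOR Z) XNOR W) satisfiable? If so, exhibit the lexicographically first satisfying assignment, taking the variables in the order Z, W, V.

Z=0, W=0, V=0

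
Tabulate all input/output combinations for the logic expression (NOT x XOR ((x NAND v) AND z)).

z | x | v | Output
------------------
0 | 0 | 0 | 1
0 | 0 | 1 | 1
0 | 1 | 0 | 0
0 | 1 | 1 | 0
1 | 0 | 0 | 0
1 | 0 | 1 | 0
1 | 1 | 0 | 1
1 | 1 | 1 | 0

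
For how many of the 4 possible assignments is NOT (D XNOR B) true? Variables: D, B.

Satisfying assignments: (0,1), (1,0)
Count: 2 out of 4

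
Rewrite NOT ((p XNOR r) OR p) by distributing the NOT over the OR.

NOT (p XNOR r) AND NOT p
De Morgan's: NOT(OR of terms) = AND of negations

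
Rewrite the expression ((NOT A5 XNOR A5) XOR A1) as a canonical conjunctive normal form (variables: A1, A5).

(A1 OR A5) AND (A1 OR NOT A5)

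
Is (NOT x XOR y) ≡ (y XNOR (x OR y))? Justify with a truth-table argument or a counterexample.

No. Counterexample: with y=1, x=0, Expression 1 = 0 but Expression 2 = 1.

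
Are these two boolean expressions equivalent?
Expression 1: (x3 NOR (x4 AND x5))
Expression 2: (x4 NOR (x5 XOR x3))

No. Counterexample: with x5=0, x3=0, x4=1, Expression 1 = 1 but Expression 2 = 0.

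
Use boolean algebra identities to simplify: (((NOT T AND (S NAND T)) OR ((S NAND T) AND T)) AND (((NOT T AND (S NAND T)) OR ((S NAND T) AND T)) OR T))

By absorption (E AND (E OR v) = E) then distribution ((E AND v) OR (E AND NOT v) = E):
= (S NAND T)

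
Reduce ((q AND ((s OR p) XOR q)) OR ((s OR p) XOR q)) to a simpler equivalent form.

By absorption (E OR (E AND v) = E):
= ((s OR p) XOR q)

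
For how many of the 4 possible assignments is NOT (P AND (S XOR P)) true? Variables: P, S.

Satisfying assignments: (0,0), (0,1), (1,1)
Count: 3 out of 4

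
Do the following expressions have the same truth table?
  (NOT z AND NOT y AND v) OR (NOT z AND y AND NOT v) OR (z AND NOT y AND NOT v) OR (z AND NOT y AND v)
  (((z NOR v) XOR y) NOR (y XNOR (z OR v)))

Yes, they are equivalent — the two output columns agree on all 8 assignments:
z | y | v | Expression 1 | Expression 2
---------------------------------------
0 | 0 | 0 | 0 | 0
0 | 0 | 1 | 1 | 1
0 | 1 | 0 | 1 | 1
0 | 1 | 1 | 0 | 0
1 | 0 | 0 | 1 | 1
1 | 0 | 1 | 1 | 1
1 | 1 | 0 | 0 | 0
1 | 1 | 1 | 0 | 0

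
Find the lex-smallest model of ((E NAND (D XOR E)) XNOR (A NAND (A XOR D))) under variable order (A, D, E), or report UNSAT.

A=0, D=0, E=0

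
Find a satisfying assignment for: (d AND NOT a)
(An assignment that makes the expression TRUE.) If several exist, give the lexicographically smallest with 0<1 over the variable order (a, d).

a=0, d=1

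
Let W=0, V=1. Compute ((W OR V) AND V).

Substituting: ((0 OR 1) AND 1)
= 1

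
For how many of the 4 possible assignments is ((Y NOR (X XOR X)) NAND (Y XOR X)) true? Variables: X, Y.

Satisfying assignments: (0,0), (0,1), (1,1)
Count: 3 out of 4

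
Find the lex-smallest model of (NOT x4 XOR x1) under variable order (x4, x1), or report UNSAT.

x4=0, x1=0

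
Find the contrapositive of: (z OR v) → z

Contrapositive: NOT z → NOT (z OR v)
Note: A statement and its contrapositive are logically equivalent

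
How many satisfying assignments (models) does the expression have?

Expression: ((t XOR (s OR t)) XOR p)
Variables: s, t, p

Satisfying assignments: (0,0,1), (0,1,1), (1,0,0), (1,1,1)
Count: 4 out of 8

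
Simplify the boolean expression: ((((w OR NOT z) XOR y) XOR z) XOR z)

By XOR self-cancellation ((E XOR v) XOR v = E):
= ((w OR NOT z) XOR y)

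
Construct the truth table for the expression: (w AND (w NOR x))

w | x | Output
--------------
0 | 0 | 0
0 | 1 | 0
1 | 0 | 0
1 | 1 | 0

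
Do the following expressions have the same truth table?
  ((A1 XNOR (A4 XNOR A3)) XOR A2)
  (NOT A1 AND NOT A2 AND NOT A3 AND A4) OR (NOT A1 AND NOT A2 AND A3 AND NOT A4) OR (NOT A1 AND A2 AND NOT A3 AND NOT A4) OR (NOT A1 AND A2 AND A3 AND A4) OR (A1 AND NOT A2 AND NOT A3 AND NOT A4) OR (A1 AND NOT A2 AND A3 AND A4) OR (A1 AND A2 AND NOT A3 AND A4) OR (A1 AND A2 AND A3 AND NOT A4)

Yes, they are equivalent — the two output columns agree on all 16 assignments:
A1 | A2 | A3 | A4 | Expression 1 | Expression 2
-----------------------------------------------
0 | 0 | 0 | 0 | 0 | 0
0 | 0 | 0 | 1 | 1 | 1
0 | 0 | 1 | 0 | 1 | 1
0 | 0 | 1 | 1 | 0 | 0
0 | 1 | 0 | 0 | 1 | 1
0 | 1 | 0 | 1 | 0 | 0
0 | 1 | 1 | 0 | 0 | 0
0 | 1 | 1 | 1 | 1 | 1
1 | 0 | 0 | 0 | 1 | 1
1 | 0 | 0 | 1 | 0 | 0
1 | 0 | 1 | 0 | 0 | 0
1 | 0 | 1 | 1 | 1 | 1
1 | 1 | 0 | 0 | 0 | 0
1 | 1 | 0 | 1 | 1 | 1
1 | 1 | 1 | 0 | 1 | 1
1 | 1 | 1 | 1 | 0 | 0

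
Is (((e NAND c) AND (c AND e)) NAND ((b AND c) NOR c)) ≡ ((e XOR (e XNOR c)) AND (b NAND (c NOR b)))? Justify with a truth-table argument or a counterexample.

No. Counterexample: with e=0, b=0, c=1, Expression 1 = 1 but Expression 2 = 0.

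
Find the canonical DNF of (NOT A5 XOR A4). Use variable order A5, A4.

(NOT A5 AND NOT A4) OR (A5 AND A4)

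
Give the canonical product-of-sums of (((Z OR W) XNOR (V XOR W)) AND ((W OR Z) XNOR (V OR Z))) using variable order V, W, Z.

ΠM(1, 2, 4, 6, 7) = (V OR W OR NOT Z) AND (V OR NOT W OR Z) AND (NOT V OR W OR Z) AND (NOT V OR NOT W OR Z) AND (NOT V OR NOT W OR NOT Z)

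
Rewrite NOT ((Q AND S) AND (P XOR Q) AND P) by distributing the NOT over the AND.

NOT (Q AND S) OR NOT (P XOR Q) OR NOT P
De Morgan's: NOT(AND of terms) = OR of negations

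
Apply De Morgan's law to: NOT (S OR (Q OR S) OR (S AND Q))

NOT S AND NOT (Q OR S) AND NOT (S AND Q)
De Morgan's: NOT(OR of terms) = AND of negations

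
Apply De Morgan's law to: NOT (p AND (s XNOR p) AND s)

NOT p OR NOT (s XNOR p) OR NOT s
De Morgan's: NOT(AND of terms) = OR of negations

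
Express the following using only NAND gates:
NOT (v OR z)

(((v NAND v) NAND (z NAND z)) NAND ((v NAND v) NAND (z NAND z)))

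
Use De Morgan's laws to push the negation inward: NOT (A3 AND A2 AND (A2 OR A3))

NOT A3 OR NOT A2 OR NOT (A2 OR A3)
De Morgan's: NOT(AND of terms) = OR of negations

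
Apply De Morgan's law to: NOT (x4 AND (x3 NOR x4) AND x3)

NOT x4 OR NOT (x3 NOR x4) OR NOT x3
De Morgan's: NOT(AND of terms) = OR of negations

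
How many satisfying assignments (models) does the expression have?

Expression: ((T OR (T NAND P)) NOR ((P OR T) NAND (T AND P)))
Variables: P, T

No assignment satisfies the expression.
Count: 0 out of 4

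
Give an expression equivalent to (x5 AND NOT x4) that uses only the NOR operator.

((x5 NOR x5) NOR ((x4 NOR x4) NOR (x4 NOR x4)))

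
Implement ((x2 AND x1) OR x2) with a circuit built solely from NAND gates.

((((x2 NAND x1) NAND (x2 NAND x1)) NAND ((x2 NAND x1) NAND (x2 NAND x1))) NAND (x2 NAND x2))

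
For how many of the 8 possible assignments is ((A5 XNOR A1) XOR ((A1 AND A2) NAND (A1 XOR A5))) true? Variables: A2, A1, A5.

Satisfying assignments: (0,0,1), (0,1,0), (1,0,1)
Count: 3 out of 8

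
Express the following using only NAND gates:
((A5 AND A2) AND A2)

((((A5 NAND A2) NAND (A5 NAND A2)) NAND A2) NAND (((A5 NAND A2) NAND (A5 NAND A2)) NAND A2))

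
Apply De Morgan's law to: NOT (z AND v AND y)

NOT z OR NOT v OR NOT y
De Morgan's: NOT(AND of terms) = OR of negations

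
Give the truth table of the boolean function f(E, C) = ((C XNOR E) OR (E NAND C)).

E | C | Output
--------------
0 | 0 | 1
0 | 1 | 1
1 | 0 | 1
1 | 1 | 1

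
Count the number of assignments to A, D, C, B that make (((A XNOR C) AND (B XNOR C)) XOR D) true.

Satisfying assignments: (0,0,0,0), (0,1,0,1), (0,1,1,0), (0,1,1,1), (1,0,1,1), (1,1,0,0), (1,1,0,1), (1,1,1,0)
Count: 8 out of 16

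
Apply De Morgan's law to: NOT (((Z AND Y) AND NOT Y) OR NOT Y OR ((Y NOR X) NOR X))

NOT ((Z AND Y) AND NOT Y) AND Y AND NOT ((Y NOR X) NOR X)
De Morgan's: NOT(OR of terms) = AND of negations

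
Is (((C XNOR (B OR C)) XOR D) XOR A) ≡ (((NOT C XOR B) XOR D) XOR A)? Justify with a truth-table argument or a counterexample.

No. Counterexample: with B=0, D=0, C=1, A=0, Expression 1 = 1 but Expression 2 = 0.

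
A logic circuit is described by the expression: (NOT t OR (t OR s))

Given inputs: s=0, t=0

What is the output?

Substituting: (NOT 0 OR (0 OR 0))
= 1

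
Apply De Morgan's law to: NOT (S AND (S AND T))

NOT S OR NOT (S AND T)
De Morgan's: NOT(AND of terms) = OR of negations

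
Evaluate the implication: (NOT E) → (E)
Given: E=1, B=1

Antecedent (NOT E) = 0; consequent (E) = 1.
0 → 1 = 1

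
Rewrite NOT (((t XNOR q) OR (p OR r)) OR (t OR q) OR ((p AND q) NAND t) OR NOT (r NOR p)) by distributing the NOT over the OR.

NOT ((t XNOR q) OR (p OR r)) AND NOT (t OR q) AND NOT ((p AND q) NAND t) AND (r NOR p)
De Morgan's: NOT(OR of terms) = AND of negations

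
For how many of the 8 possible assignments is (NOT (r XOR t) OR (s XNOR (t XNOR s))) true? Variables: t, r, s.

Satisfying assignments: (0,0,0), (0,0,1), (1,0,0), (1,0,1), (1,1,0), (1,1,1)
Count: 6 out of 8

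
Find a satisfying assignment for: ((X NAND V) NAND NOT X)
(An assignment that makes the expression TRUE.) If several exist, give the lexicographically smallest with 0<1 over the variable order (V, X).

V=0, X=1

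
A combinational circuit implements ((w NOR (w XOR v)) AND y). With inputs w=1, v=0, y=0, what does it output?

Substituting: ((1 NOR (1 XOR 0)) AND 0)
= 0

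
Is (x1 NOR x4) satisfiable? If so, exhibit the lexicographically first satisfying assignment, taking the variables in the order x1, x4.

x1=0, x4=0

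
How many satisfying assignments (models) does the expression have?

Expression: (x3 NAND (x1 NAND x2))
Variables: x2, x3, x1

Satisfying assignments: (0,0,0), (0,0,1), (1,0,0), (1,0,1), (1,1,1)
Count: 5 out of 8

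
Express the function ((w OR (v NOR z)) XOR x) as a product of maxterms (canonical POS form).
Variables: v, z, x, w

ΠM(2, 3, 4, 7, 8, 11, 12, 15) = (v OR z OR NOT x OR w) AND (v OR z OR NOT x OR NOT w) AND (v OR NOT z OR x OR w) AND (v OR NOT z OR NOT x OR NOT w) AND (NOT v OR z OR x OR w) AND (NOT v OR z OR NOT x OR NOT w) AND (NOT v OR NOT z OR x OR w) AND (NOT v OR NOT z OR NOT x OR NOT w)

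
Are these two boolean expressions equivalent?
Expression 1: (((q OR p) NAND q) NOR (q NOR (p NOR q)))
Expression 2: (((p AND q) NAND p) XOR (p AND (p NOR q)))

No. Counterexample: with q=0, p=0, Expression 1 = 0 but Expression 2 = 1.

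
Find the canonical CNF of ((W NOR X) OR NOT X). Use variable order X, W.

(NOT X OR W) AND (NOT X OR NOT W)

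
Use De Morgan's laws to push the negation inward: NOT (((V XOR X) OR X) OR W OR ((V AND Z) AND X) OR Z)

NOT ((V XOR X) OR X) AND NOT W AND NOT ((V AND Z) AND X) AND NOT Z
De Morgan's: NOT(OR of terms) = AND of negations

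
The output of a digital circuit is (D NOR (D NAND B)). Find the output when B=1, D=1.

Substituting: (1 NOR (1 NAND 1))
= 0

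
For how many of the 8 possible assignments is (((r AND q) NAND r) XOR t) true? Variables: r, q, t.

Satisfying assignments: (0,0,0), (0,1,0), (1,0,0), (1,1,1)
Count: 4 out of 8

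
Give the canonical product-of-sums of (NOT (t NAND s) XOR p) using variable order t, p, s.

ΠM(0, 1, 4, 7) = (t OR p OR s) AND (t OR p OR NOT s) AND (NOT t OR p OR s) AND (NOT t OR NOT p OR NOT s)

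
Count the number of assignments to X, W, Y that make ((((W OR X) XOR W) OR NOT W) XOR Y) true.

Satisfying assignments: (0,0,0), (0,1,1), (1,0,0), (1,1,1)
Count: 4 out of 8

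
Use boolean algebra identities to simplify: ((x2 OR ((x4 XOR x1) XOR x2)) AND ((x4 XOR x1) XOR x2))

By absorption (E AND (E OR v) = E):
= ((x4 XOR x1) XOR x2)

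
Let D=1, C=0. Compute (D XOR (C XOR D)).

Substituting: (1 XOR (0 XOR 1))
= 0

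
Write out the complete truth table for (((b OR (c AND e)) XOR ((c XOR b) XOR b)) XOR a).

c | e | b | a | Output
----------------------
0 | 0 | 0 | 0 | 0
0 | 0 | 0 | 1 | 1
0 | 0 | 1 | 0 | 1
0 | 0 | 1 | 1 | 0
0 | 1 | 0 | 0 | 0
0 | 1 | 0 | 1 | 1
0 | 1 | 1 | 0 | 1
0 | 1 | 1 | 1 | 0
1 | 0 | 0 | 0 | 1
1 | 0 | 0 | 1 | 0
1 | 0 | 1 | 0 | 0
1 | 0 | 1 | 1 | 1
1 | 1 | 0 | 0 | 0
1 | 1 | 0 | 1 | 1
1 | 1 | 1 | 0 | 0
1 | 1 | 1 | 1 | 1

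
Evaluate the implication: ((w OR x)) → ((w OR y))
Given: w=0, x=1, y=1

Antecedent ((w OR x)) = 1; consequent ((w OR y)) = 1.
1 → 1 = 1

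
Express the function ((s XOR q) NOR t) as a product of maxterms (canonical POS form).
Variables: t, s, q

ΠM(1, 2, 4, 5, 6, 7) = (t OR s OR NOT q) AND (t OR NOT s OR q) AND (NOT t OR s OR q) AND (NOT t OR s OR NOT q) AND (NOT t OR NOT s OR q) AND (NOT t OR NOT s OR NOT q)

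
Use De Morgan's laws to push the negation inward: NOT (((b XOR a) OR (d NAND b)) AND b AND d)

NOT ((b XOR a) OR (d NAND b)) OR NOT b OR NOT d
De Morgan's: NOT(AND of terms) = OR of negations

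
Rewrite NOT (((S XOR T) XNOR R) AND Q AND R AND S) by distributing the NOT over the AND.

NOT ((S XOR T) XNOR R) OR NOT Q OR NOT R OR NOT S
De Morgan's: NOT(AND of terms) = OR of negations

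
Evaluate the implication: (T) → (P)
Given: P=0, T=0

Antecedent (T) = 0; consequent (P) = 0.
0 → 0 = 1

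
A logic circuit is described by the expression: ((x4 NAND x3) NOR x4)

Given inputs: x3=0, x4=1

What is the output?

Substituting: ((1 NAND 0) NOR 1)
= 0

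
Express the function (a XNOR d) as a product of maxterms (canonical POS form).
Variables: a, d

ΠM(1, 2) = (a OR NOT d) AND (NOT a OR d)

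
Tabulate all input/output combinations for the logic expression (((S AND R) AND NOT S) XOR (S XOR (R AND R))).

S | R | Output
--------------
0 | 0 | 0
0 | 1 | 1
1 | 0 | 1
1 | 1 | 0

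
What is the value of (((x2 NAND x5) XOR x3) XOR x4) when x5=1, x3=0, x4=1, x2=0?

Substituting: (((0 NAND 1) XOR 0) XOR 1)
= 0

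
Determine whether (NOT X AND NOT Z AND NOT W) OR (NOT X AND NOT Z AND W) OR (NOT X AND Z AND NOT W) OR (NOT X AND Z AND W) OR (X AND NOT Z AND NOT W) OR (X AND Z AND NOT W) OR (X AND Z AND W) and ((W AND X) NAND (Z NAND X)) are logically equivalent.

Yes, they are equivalent — the two output columns agree on all 8 assignments:
X | Z | W | Expression 1 | Expression 2
---------------------------------------
0 | 0 | 0 | 1 | 1
0 | 0 | 1 | 1 | 1
0 | 1 | 0 | 1 | 1
0 | 1 | 1 | 1 | 1
1 | 0 | 0 | 1 | 1
1 | 0 | 1 | 0 | 0
1 | 1 | 0 | 1 | 1
1 | 1 | 1 | 1 | 1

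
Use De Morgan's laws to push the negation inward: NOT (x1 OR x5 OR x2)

NOT x1 AND NOT x5 AND NOT x2
De Morgan's: NOT(OR of terms) = AND of negations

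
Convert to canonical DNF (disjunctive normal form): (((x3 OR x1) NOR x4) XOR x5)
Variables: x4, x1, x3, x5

(NOT x4 AND NOT x1 AND NOT x3 AND NOT x5) OR (NOT x4 AND NOT x1 AND x3 AND x5) OR (NOT x4 AND x1 AND NOT x3 AND x5) OR (NOT x4 AND x1 AND x3 AND x5) OR (x4 AND NOT x1 AND NOT x3 AND x5) OR (x4 AND NOT x1 AND x3 AND x5) OR (x4 AND x1 AND NOT x3 AND x5) OR (x4 AND x1 AND x3 AND x5)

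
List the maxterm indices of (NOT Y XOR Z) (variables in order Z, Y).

ΠM(1, 2) = (Z OR NOT Y) AND (NOT Z OR Y)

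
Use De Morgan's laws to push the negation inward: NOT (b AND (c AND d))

NOT b OR NOT (c AND d)
De Morgan's: NOT(AND of terms) = OR of negations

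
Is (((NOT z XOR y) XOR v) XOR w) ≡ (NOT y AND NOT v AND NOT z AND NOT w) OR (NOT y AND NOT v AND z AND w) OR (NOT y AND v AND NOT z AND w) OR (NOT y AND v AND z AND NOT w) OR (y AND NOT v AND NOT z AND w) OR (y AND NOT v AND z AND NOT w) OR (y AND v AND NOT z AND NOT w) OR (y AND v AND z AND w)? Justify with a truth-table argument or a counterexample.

Yes, they are equivalent — the two output columns agree on all 16 assignments:
y | v | z | w | Expression 1 | Expression 2
-------------------------------------------
0 | 0 | 0 | 0 | 1 | 1
0 | 0 | 0 | 1 | 0 | 0
0 | 0 | 1 | 0 | 0 | 0
0 | 0 | 1 | 1 | 1 | 1
0 | 1 | 0 | 0 | 0 | 0
0 | 1 | 0 | 1 | 1 | 1
0 | 1 | 1 | 0 | 1 | 1
0 | 1 | 1 | 1 | 0 | 0
1 | 0 | 0 | 0 | 0 | 0
1 | 0 | 0 | 1 | 1 | 1
1 | 0 | 1 | 0 | 1 | 1
1 | 0 | 1 | 1 | 0 | 0
1 | 1 | 0 | 0 | 1 | 1
1 | 1 | 0 | 1 | 0 | 0
1 | 1 | 1 | 0 | 0 | 0
1 | 1 | 1 | 1 | 1 | 1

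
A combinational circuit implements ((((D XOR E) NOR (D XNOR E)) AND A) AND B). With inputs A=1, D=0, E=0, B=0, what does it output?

Substituting: ((((0 XOR 0) NOR (0 XNOR 0)) AND 1) AND 0)
= 0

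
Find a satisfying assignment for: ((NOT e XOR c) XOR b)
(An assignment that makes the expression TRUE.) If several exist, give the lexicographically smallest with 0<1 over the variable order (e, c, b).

e=0, c=0, b=0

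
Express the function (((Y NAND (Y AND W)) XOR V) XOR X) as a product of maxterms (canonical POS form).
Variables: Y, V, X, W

ΠM(2, 3, 4, 5, 9, 10, 12, 15) = (Y OR V OR NOT X OR W) AND (Y OR V OR NOT X OR NOT W) AND (Y OR NOT V OR X OR W) AND (Y OR NOT V OR X OR NOT W) AND (NOT Y OR V OR X OR NOT W) AND (NOT Y OR V OR NOT X OR W) AND (NOT Y OR NOT V OR X OR W) AND (NOT Y OR NOT V OR NOT X OR NOT W)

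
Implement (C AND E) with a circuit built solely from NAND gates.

((C NAND E) NAND (C NAND E))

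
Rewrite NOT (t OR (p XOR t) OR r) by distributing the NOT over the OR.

NOT t AND NOT (p XOR t) AND NOT r
De Morgan's: NOT(OR of terms) = AND of negations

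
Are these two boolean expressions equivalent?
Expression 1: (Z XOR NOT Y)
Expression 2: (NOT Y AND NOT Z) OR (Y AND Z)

Yes, they are equivalent — the two output columns agree on all 4 assignments:
Y | Z | Expression 1 | Expression 2
-----------------------------------
0 | 0 | 1 | 1
0 | 1 | 0 | 0
1 | 0 | 0 | 0
1 | 1 | 1 | 1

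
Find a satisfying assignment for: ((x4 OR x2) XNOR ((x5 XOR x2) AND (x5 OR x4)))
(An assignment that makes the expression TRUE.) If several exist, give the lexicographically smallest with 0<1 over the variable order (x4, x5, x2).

x4=0, x5=0, x2=0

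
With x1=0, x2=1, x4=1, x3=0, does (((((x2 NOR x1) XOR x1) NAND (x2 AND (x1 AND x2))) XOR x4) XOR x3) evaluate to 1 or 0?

Substituting: (((((1 NOR 0) XOR 0) NAND (1 AND (0 AND 1))) XOR 1) XOR 0)
= 0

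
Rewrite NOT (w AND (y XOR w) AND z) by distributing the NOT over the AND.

NOT w OR NOT (y XOR w) OR NOT z
De Morgan's: NOT(AND of terms) = OR of negations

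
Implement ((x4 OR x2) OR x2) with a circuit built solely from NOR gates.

((((x4 NOR x2) NOR (x4 NOR x2)) NOR x2) NOR (((x4 NOR x2) NOR (x4 NOR x2)) NOR x2))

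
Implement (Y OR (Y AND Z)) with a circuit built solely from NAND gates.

((Y NAND Y) NAND (((Y NAND Z) NAND (Y NAND Z)) NAND ((Y NAND Z) NAND (Y NAND Z))))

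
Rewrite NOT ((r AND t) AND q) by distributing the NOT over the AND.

NOT (r AND t) OR NOT q
De Morgan's: NOT(AND of terms) = OR of negations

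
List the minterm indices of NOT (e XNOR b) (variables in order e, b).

Σm(1, 2) = (NOT e AND b) OR (e AND NOT b)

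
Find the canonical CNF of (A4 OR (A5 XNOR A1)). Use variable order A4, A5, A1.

(A4 OR A5 OR NOT A1) AND (A4 OR NOT A5 OR A1)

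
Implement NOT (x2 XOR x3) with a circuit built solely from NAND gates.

(((x2 NAND (x2 NAND x3)) NAND (x3 NAND (x2 NAND x3))) NAND ((x2 NAND (x2 NAND x3)) NAND (x3 NAND (x2 NAND x3))))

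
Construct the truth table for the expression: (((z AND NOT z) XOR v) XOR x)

v | x | z | Output
------------------
0 | 0 | 0 | 0
0 | 0 | 1 | 0
0 | 1 | 0 | 1
0 | 1 | 1 | 1
1 | 0 | 0 | 1
1 | 0 | 1 | 1
1 | 1 | 0 | 0
1 | 1 | 1 | 0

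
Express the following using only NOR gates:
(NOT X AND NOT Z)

(((X NOR X) NOR (X NOR X)) NOR ((Z NOR Z) NOR (Z NOR Z)))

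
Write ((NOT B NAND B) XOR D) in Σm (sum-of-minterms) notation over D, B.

Σm(0, 1) = (NOT D AND NOT B) OR (NOT D AND B)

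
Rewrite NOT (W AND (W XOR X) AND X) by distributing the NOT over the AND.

NOT W OR NOT (W XOR X) OR NOT X
De Morgan's: NOT(AND of terms) = OR of negations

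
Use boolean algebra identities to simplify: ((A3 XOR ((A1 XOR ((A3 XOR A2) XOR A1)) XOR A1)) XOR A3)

By XOR self-cancellation ((E XOR v) XOR v = E) then XOR self-cancellation ((E XOR v) XOR v = E):
= ((A3 XOR A2) XOR A1)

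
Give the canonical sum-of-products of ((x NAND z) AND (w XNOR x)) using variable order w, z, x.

Σm(0, 2, 5) = (NOT w AND NOT z AND NOT x) OR (NOT w AND z AND NOT x) OR (w AND NOT z AND x)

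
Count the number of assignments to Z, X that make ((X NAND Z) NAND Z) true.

Satisfying assignments: (0,0), (0,1), (1,1)
Count: 3 out of 4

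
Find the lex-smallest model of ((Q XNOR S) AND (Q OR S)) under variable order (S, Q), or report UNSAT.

S=1, Q=1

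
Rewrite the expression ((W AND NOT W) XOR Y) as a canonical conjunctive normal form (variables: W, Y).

(W OR Y) AND (NOT W OR Y)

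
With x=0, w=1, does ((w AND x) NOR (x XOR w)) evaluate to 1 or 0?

Substituting: ((1 AND 0) NOR (0 XOR 1))
= 0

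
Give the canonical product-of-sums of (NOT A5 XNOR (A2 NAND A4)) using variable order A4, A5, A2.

ΠM(2, 3, 5, 6) = (A4 OR NOT A5 OR A2) AND (A4 OR NOT A5 OR NOT A2) AND (NOT A4 OR A5 OR NOT A2) AND (NOT A4 OR NOT A5 OR A2)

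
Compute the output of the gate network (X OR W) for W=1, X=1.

Substituting: (1 OR 1)
= 1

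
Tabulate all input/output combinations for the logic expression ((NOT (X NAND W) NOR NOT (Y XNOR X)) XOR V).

X | Y | V | W | Output
----------------------
0 | 0 | 0 | 0 | 1
0 | 0 | 0 | 1 | 1
0 | 0 | 1 | 0 | 0
0 | 0 | 1 | 1 | 0
0 | 1 | 0 | 0 | 0
0 | 1 | 0 | 1 | 0
0 | 1 | 1 | 0 | 1
0 | 1 | 1 | 1 | 1
1 | 0 | 0 | 0 | 0
1 | 0 | 0 | 1 | 0
1 | 0 | 1 | 0 | 1
1 | 0 | 1 | 1 | 1
1 | 1 | 0 | 0 | 1
1 | 1 | 0 | 1 | 0
1 | 1 | 1 | 0 | 0
1 | 1 | 1 | 1 | 1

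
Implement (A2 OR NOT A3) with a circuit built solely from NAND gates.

((A2 NAND A2) NAND ((A3 NAND A3) NAND (A3 NAND A3)))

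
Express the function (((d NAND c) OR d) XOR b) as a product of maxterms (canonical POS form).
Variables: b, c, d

ΠM(4, 5, 6, 7) = (NOT b OR c OR d) AND (NOT b OR c OR NOT d) AND (NOT b OR NOT c OR d) AND (NOT b OR NOT c OR NOT d)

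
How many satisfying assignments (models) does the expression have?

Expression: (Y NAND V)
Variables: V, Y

Satisfying assignments: (0,0), (0,1), (1,0)
Count: 3 out of 4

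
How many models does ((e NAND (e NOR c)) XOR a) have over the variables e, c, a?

Satisfying assignments: (0,0,0), (0,1,0), (1,0,0), (1,1,0)
Count: 4 out of 8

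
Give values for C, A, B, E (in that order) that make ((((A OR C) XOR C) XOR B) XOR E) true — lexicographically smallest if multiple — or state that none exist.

C=0, A=0, B=0, E=1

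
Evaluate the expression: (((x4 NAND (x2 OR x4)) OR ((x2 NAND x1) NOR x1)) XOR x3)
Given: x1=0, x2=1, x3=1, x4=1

Substituting: (((1 NAND (1 OR 1)) OR ((1 NAND 0) NOR 0)) XOR 1)
= 1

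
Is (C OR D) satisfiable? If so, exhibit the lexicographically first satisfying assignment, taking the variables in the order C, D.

C=0, D=1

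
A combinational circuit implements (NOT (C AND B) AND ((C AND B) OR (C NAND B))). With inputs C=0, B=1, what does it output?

Substituting: (NOT (0 AND 1) AND ((0 AND 1) OR (0 NAND 1)))
= 1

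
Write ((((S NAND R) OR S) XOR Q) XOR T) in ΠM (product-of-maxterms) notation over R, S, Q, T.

ΠM(1, 2, 5, 6, 9, 10, 13, 14) = (R OR S OR Q OR NOT T) AND (R OR S OR NOT Q OR T) AND (R OR NOT S OR Q OR NOT T) AND (R OR NOT S OR NOT Q OR T) AND (NOT R OR S OR Q OR NOT T) AND (NOT R OR S OR NOT Q OR T) AND (NOT R OR NOT S OR Q OR NOT T) AND (NOT R OR NOT S OR NOT Q OR T)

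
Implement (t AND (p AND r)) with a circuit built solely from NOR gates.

((t NOR t) NOR (((p NOR p) NOR (r NOR r)) NOR ((p NOR p) NOR (r NOR r))))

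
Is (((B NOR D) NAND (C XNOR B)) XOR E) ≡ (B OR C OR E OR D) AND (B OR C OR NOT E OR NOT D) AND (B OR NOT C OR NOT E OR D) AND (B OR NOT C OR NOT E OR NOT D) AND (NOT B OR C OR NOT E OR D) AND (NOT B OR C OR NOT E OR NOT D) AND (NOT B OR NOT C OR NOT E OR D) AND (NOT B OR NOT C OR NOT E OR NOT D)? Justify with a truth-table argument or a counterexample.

Yes, they are equivalent — the two output columns agree on all 16 assignments:
B | C | E | D | Expression 1 | Expression 2
-------------------------------------------
0 | 0 | 0 | 0 | 0 | 0
0 | 0 | 0 | 1 | 1 | 1
0 | 0 | 1 | 0 | 1 | 1
0 | 0 | 1 | 1 | 0 | 0
0 | 1 | 0 | 0 | 1 | 1
0 | 1 | 0 | 1 | 1 | 1
0 | 1 | 1 | 0 | 0 | 0
0 | 1 | 1 | 1 | 0 | 0
1 | 0 | 0 | 0 | 1 | 1
1 | 0 | 0 | 1 | 1 | 1
1 | 0 | 1 | 0 | 0 | 0
1 | 0 | 1 | 1 | 0 | 0
1 | 1 | 0 | 0 | 1 | 1
1 | 1 | 0 | 1 | 1 | 1
1 | 1 | 1 | 0 | 0 | 0
1 | 1 | 1 | 1 | 0 | 0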